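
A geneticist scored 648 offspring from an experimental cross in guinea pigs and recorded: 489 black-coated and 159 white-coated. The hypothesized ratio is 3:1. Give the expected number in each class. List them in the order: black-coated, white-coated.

486, 162

Total ratio parts = 4. Expected numbers out of 648:
  black-coated: 648 × 3/4 = 486
  white-coated: 648 × 1/4 = 162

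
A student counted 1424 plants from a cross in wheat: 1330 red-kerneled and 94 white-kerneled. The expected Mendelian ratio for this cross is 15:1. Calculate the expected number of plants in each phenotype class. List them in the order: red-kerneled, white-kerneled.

The 15:1 ratio has 16 parts, so with N = 1424 the expected counts are:
  red-kerneled: 1424 × 15/16 = 1335
  white-kerneled: 1424 × 1/16 = 89

1335, 89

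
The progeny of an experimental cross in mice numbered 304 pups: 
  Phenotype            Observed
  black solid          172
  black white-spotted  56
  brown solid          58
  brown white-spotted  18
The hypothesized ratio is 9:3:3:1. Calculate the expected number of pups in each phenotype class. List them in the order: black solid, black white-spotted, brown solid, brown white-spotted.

171, 57, 57, 19

Expected counts for N = 304 under a 9:3:3:1 ratio (total parts = 16):
  black solid: 304 × 9/16 = 171
  black white-spotted: 304 × 3/16 = 57
  brown solid: 304 × 3/16 = 57
  brown white-spotted: 304 × 1/16 = 19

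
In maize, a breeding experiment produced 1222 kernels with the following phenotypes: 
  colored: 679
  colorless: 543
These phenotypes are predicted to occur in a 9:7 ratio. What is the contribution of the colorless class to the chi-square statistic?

The 9:7 ratio has 16 parts, so with N = 1222 the expected counts are:
  colored: 1222 × 9/16 = 687.375
  colorless: 1222 × 7/16 = 534.625
Contribution of colorless: (543 − 534.625)² / 534.625 = 0.1312

0.131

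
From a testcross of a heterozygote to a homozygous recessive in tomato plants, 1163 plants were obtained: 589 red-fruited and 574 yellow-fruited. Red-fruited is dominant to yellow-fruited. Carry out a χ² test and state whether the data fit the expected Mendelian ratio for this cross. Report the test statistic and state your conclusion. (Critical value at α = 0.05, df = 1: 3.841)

0.193; consistent

A testcross of a heterozygote (Aa × aa) gives a 1:1 phenotypic ratio.
Total ratio parts = 2. Expected numbers out of 1163:
  red-fruited: 1163 × 1/2 = 581.5
  yellow-fruited: 1163 × 1/2 = 581.5
χ² = Σ (O − E)² / E
  red-fruited: (589 − 581.5)² / 581.5 = 0.0967
  yellow-fruited: (574 − 581.5)² / 581.5 = 0.0967
χ² = 0.0967 + 0.0967 = 0.1934 ≈ 0.193
Degrees of freedom = 2 − 1 = 1; critical value at α = 0.05 is 3.841.
Since 0.193 < 3.841, we fail to reject the null hypothesis — the data are consistent with the 1:1 ratio.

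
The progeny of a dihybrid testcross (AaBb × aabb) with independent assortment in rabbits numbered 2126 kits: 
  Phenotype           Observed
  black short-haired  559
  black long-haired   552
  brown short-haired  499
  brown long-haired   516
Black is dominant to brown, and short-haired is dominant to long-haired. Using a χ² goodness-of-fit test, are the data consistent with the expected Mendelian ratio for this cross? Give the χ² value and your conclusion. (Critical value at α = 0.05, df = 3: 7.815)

4.653; consistent

A dihybrid testcross with independent assortment gives a 1:1:1:1 ratio.
Under the 1:1:1:1 hypothesis (Σ ratio = 4, N = 2126):
  black short-haired: 2126 × 1/4 = 531.5
  black long-haired: 2126 × 1/4 = 531.5
  brown short-haired: 2126 × 1/4 = 531.5
  brown long-haired: 2126 × 1/4 = 531.5
χ² = Σ (O − E)² / E
  black short-haired: (559 − 531.5)² / 531.5 = 1.4229
  black long-haired: (552 − 531.5)² / 531.5 = 0.7907
  brown short-haired: (499 − 531.5)² / 531.5 = 1.9873
  brown long-haired: (516 − 531.5)² / 531.5 = 0.4520
χ² = 1.4229 + 0.7907 + 1.9873 + 0.4520 = 4.6529 ≈ 4.653
Degrees of freedom = 4 − 1 = 3; critical value at α = 0.05 is 7.815.
Since 4.653 < 7.815, we fail to reject the null hypothesis — the data are consistent with the 1:1:1:1 ratio.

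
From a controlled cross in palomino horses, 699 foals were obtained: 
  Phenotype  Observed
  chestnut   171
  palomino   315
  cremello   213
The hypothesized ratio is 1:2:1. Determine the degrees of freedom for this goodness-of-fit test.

2

A goodness-of-fit test with 3 phenotype classes has df = 3 − 1 = 2.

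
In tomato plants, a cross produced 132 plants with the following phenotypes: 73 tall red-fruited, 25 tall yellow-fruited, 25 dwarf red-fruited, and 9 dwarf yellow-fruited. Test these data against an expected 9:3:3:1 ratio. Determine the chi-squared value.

Total ratio parts = 16. Expected numbers out of 132:
  tall red-fruited: 132 × 9/16 = 74.25
  tall yellow-fruited: 132 × 3/16 = 24.75
  dwarf red-fruited: 132 × 3/16 = 24.75
  dwarf yellow-fruited: 132 × 1/16 = 8.25
χ² = Σ (O − E)² / E
  tall red-fruited: (73 − 74.25)² / 74.25 = 0.0210
  tall yellow-fruited: (25 − 24.75)² / 24.75 = 0.0025
  dwarf red-fruited: (25 − 24.75)² / 24.75 = 0.0025
  dwarf yellow-fruited: (9 − 8.25)² / 8.25 = 0.0682
χ² = 0.0210 + 0.0025 + 0.0025 + 0.0682 = 0.0942 ≈ 0.094

0.094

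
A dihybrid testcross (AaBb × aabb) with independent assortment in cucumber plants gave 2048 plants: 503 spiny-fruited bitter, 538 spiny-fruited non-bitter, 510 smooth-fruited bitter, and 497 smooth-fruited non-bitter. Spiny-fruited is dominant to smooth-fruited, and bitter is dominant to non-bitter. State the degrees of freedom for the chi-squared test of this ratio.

A dihybrid testcross with independent assortment gives a 1:1:1:1 ratio.
A goodness-of-fit test with 4 phenotype classes has df = 4 − 1 = 3.

3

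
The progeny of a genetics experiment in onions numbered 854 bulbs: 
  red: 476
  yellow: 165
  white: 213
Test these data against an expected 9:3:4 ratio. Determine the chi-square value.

0.189

Under the 9:3:4 hypothesis (Σ ratio = 16, N = 854):
  red: 854 × 9/16 = 480.375
  yellow: 854 × 3/16 = 160.125
  white: 854 × 4/16 = 213.5
χ² = Σ (O − E)² / E
  red: (476 − 480.375)² / 480.375 = 0.0398
  yellow: (165 − 160.125)² / 160.125 = 0.1484
  white: (213 − 213.5)² / 213.5 = 0.0012
χ² = 0.0398 + 0.1484 + 0.0012 = 0.1894 ≈ 0.189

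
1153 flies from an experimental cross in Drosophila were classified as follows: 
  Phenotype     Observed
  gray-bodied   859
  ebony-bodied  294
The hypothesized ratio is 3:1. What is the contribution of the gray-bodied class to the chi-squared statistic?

0.038

The 3:1 ratio has 4 parts, so with N = 1153 the expected counts are:
  gray-bodied: 1153 × 3/4 = 864.75
  ebony-bodied: 1153 × 1/4 = 288.25
Contribution of gray-bodied: (859 − 864.75)² / 864.75 = 0.0382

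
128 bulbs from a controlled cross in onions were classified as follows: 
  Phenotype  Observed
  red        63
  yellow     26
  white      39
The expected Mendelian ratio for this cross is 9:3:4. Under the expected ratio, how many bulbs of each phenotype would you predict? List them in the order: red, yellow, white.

72, 24, 32

Total ratio parts = 16. Expected numbers out of 128:
  red: 128 × 9/16 = 72
  yellow: 128 × 3/16 = 24
  white: 128 × 4/16 = 32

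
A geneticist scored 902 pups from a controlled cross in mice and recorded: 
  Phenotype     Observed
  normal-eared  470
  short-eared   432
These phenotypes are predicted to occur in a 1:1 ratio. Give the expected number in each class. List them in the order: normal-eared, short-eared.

Expected counts for N = 902 under a 1:1 ratio (total parts = 2):
  normal-eared: 902 × 1/2 = 451
  short-eared: 902 × 1/2 = 451

451, 451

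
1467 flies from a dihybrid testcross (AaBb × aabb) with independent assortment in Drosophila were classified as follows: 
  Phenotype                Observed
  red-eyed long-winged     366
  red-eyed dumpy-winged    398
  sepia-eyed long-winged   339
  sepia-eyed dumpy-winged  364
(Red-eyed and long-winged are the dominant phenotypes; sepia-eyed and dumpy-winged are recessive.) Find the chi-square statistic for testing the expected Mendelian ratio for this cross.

A dihybrid testcross with independent assortment gives a 1:1:1:1 ratio.
Expected counts for N = 1467 under a 1:1:1:1 ratio (total parts = 4):
  red-eyed long-winged: 1467 × 1/4 = 366.75
  red-eyed dumpy-winged: 1467 × 1/4 = 366.75
  sepia-eyed long-winged: 1467 × 1/4 = 366.75
  sepia-eyed dumpy-winged: 1467 × 1/4 = 366.75
χ² = Σ (O − E)² / E
  red-eyed long-winged: (366 − 366.75)² / 366.75 = 0.0015
  red-eyed dumpy-winged: (398 − 366.75)² / 366.75 = 2.6627
  sepia-eyed long-winged: (339 − 366.75)² / 366.75 = 2.0997
  sepia-eyed dumpy-winged: (364 − 366.75)² / 366.75 = 0.0206
χ² = 0.0015 + 2.6627 + 2.0997 + 0.0206 = 4.7845 ≈ 4.785

4.785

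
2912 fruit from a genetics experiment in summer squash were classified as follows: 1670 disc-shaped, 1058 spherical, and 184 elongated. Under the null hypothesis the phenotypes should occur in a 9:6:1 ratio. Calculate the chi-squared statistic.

Under the 9:6:1 hypothesis (Σ ratio = 16, N = 2912):
  disc-shaped: 2912 × 9/16 = 1638
  spherical: 2912 × 6/16 = 1092
  elongated: 2912 × 1/16 = 182
χ² = Σ (O − E)² / E
  disc-shaped: (1670 − 1638)² / 1638 = 0.6252
  spherical: (1058 − 1092)² / 1092 = 1.0586
  elongated: (184 − 182)² / 182 = 0.0220
χ² = 0.6252 + 1.0586 + 0.0220 = 1.7058 ≈ 1.706

1.706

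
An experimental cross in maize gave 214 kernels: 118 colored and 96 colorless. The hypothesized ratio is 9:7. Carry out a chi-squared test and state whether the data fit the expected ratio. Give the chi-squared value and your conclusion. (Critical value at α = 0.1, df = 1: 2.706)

0.107; consistent

Expected counts for N = 214 under a 9:7 ratio (total parts = 16):
  colored: 214 × 9/16 = 120.375
  colorless: 214 × 7/16 = 93.625
χ² = Σ (O − E)² / E
  colored: (118 − 120.375)² / 120.375 = 0.0469
  colorless: (96 − 93.625)² / 93.625 = 0.0602
χ² = 0.0469 + 0.0602 = 0.1071 ≈ 0.107
Degrees of freedom = 2 − 1 = 1; critical value at α = 0.1 is 2.706.
Since 0.107 < 2.706, we fail to reject the null hypothesis — the data are consistent with the 9:7 ratio.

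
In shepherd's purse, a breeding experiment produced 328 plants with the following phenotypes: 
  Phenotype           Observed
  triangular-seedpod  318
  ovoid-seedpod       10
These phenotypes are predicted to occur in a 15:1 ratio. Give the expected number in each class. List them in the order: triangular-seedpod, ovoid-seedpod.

307.5, 20.5

Expected counts for N = 328 under a 15:1 ratio (total parts = 16):
  triangular-seedpod: 328 × 15/16 = 307.5
  ovoid-seedpod: 328 × 1/16 = 20.5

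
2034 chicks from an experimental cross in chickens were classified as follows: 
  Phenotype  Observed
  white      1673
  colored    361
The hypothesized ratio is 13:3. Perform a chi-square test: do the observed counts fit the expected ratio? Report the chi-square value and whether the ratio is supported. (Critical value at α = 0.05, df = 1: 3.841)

The 13:3 ratio has 16 parts, so with N = 2034 the expected counts are:
  white: 2034 × 13/16 = 1652.625
  colored: 2034 × 3/16 = 381.375
χ² = Σ (O − E)² / E
  white: (1673 − 1652.625)² / 1652.625 = 0.2512
  colored: (361 − 381.375)² / 381.375 = 1.0885
χ² = 0.2512 + 1.0885 = 1.3397 ≈ 1.340
Degrees of freedom = 2 − 1 = 1; critical value at α = 0.05 is 3.841.
Since 1.340 < 3.841, we fail to reject the null hypothesis — the data are consistent with the 13:3 ratio.

1.340; consistent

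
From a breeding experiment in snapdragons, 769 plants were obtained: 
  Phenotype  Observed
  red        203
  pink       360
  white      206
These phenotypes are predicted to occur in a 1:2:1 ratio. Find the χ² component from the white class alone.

0.983

Total ratio parts = 4. Expected numbers out of 769:
  red: 769 × 1/4 = 192.25
  pink: 769 × 2/4 = 384.5
  white: 769 × 1/4 = 192.25
Contribution of white: (206 − 192.25)² / 192.25 = 0.9834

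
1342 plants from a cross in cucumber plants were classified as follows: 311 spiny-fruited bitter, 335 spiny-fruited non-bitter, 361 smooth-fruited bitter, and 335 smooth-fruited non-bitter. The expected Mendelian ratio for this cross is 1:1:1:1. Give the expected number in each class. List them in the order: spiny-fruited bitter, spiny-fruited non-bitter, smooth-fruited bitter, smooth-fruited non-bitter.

Under the 1:1:1:1 hypothesis (Σ ratio = 4, N = 1342):
  spiny-fruited bitter: 1342 × 1/4 = 335.5
  spiny-fruited non-bitter: 1342 × 1/4 = 335.5
  smooth-fruited bitter: 1342 × 1/4 = 335.5
  smooth-fruited non-bitter: 1342 × 1/4 = 335.5

335.5, 335.5, 335.5, 335.5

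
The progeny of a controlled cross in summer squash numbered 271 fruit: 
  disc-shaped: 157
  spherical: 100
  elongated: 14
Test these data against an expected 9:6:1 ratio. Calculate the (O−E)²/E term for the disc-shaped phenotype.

The 9:6:1 ratio has 16 parts, so with N = 271 the expected counts are:
  disc-shaped: 271 × 9/16 = 152.4375
  spherical: 271 × 6/16 = 101.625
  elongated: 271 × 1/16 = 16.9375
Contribution of disc-shaped: (157 − 152.4375)² / 152.4375 = 0.1366

0.137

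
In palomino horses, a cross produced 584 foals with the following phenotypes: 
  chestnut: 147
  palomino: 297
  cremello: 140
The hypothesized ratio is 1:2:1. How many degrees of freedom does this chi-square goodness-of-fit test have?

2

A goodness-of-fit test with 3 phenotype classes has df = 3 − 1 = 2.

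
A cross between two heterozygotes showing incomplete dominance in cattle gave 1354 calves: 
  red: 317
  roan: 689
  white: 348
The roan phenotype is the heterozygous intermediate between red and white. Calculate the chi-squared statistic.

1.845

With incomplete dominance, a heterozygote × heterozygote cross gives a 1:2:1 phenotypic ratio.
Total ratio parts = 4. Expected numbers out of 1354:
  red: 1354 × 1/4 = 338.5
  roan: 1354 × 2/4 = 677
  white: 1354 × 1/4 = 338.5
χ² = Σ (O − E)² / E
  red: (317 − 338.5)² / 338.5 = 1.3656
  roan: (689 − 677)² / 677 = 0.2127
  white: (348 − 338.5)² / 338.5 = 0.2666
χ² = 1.3656 + 0.2127 + 0.2666 = 1.8449 ≈ 1.845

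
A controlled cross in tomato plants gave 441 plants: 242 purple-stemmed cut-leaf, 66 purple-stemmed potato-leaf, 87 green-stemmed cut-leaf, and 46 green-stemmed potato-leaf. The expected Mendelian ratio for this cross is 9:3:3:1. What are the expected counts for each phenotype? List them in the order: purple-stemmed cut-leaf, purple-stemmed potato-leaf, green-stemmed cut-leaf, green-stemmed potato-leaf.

248.0625, 82.6875, 82.6875, 27.5625

Expected counts for N = 441 under a 9:3:3:1 ratio (total parts = 16):
  purple-stemmed cut-leaf: 441 × 9/16 = 248.0625
  purple-stemmed potato-leaf: 441 × 3/16 = 82.6875
  green-stemmed cut-leaf: 441 × 3/16 = 82.6875
  green-stemmed potato-leaf: 441 × 1/16 = 27.5625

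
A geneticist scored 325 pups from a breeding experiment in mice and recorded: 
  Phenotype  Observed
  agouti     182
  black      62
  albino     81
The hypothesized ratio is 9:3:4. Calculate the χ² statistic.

0.023

The 9:3:4 ratio has 16 parts, so with N = 325 the expected counts are:
  agouti: 325 × 9/16 = 182.8125
  black: 325 × 3/16 = 60.9375
  albino: 325 × 4/16 = 81.25
χ² = Σ (O − E)² / E
  agouti: (182 − 182.8125)² / 182.8125 = 0.0036
  black: (62 − 60.9375)² / 60.9375 = 0.0185
  albino: (81 − 81.25)² / 81.25 = 0.0008
χ² = 0.0036 + 0.0185 + 0.0008 = 0.0229 ≈ 0.023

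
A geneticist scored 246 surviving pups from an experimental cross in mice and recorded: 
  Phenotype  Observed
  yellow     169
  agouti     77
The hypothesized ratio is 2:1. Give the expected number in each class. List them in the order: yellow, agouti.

Under the 2:1 hypothesis (Σ ratio = 3, N = 246):
  yellow: 246 × 2/3 = 164
  agouti: 246 × 1/3 = 82

164, 82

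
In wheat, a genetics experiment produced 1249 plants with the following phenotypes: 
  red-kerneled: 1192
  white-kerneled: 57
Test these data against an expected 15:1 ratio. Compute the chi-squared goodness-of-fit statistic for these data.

Total ratio parts = 16. Expected numbers out of 1249:
  red-kerneled: 1249 × 15/16 = 1170.9375
  white-kerneled: 1249 × 1/16 = 78.0625
χ² = Σ (O − E)² / E
  red-kerneled: (1192 − 1170.9375)² / 1170.9375 = 0.3789
  white-kerneled: (57 − 78.0625)² / 78.0625 = 5.6830
χ² = 0.3789 + 5.6830 = 6.0619 ≈ 6.062

6.062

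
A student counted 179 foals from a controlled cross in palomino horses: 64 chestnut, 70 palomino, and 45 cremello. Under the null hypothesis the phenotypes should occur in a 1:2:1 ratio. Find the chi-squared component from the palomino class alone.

4.249

Under the 1:2:1 hypothesis (Σ ratio = 4, N = 179):
  chestnut: 179 × 1/4 = 44.75
  palomino: 179 × 2/4 = 89.5
  cremello: 179 × 1/4 = 44.75
Contribution of palomino: (70 − 89.5)² / 89.5 = 4.2486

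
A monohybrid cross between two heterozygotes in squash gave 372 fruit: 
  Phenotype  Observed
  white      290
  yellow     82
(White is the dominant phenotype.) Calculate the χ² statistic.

For a monohybrid cross between heterozygotes with complete dominance, the expected phenotypic ratio is 3:1.
Total ratio parts = 4. Expected numbers out of 372:
  white: 372 × 3/4 = 279
  yellow: 372 × 1/4 = 93
χ² = Σ (O − E)² / E
  white: (290 − 279)² / 279 = 0.4337
  yellow: (82 − 93)² / 93 = 1.3011
χ² = 0.4337 + 1.3011 = 1.7348 ≈ 1.735

1.735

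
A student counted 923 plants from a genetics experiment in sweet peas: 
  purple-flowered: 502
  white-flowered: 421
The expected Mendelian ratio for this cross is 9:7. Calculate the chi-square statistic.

Total ratio parts = 16. Expected numbers out of 923:
  purple-flowered: 923 × 9/16 = 519.1875
  white-flowered: 923 × 7/16 = 403.8125
χ² = Σ (O − E)² / E
  purple-flowered: (502 − 519.1875)² / 519.1875 = 0.5690
  white-flowered: (421 − 403.8125)² / 403.8125 = 0.7316
χ² = 0.5690 + 0.7316 = 1.3006 ≈ 1.301

1.301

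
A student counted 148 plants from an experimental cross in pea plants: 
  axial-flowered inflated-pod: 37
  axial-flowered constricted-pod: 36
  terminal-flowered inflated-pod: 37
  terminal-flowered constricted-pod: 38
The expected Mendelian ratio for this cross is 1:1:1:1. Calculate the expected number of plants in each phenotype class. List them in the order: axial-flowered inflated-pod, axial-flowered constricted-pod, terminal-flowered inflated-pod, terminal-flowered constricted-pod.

37, 37, 37, 37

Total ratio parts = 4. Expected numbers out of 148:
  axial-flowered inflated-pod: 148 × 1/4 = 37
  axial-flowered constricted-pod: 148 × 1/4 = 37
  terminal-flowered inflated-pod: 148 × 1/4 = 37
  terminal-flowered constricted-pod: 148 × 1/4 = 37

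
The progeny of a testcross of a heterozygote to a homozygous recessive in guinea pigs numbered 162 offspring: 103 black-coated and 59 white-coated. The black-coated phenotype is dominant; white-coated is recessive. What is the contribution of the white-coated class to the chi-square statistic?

5.975

A testcross of a heterozygote (Aa × aa) gives a 1:1 phenotypic ratio.
The 1:1 ratio has 2 parts, so with N = 162 the expected counts are:
  black-coated: 162 × 1/2 = 81
  white-coated: 162 × 1/2 = 81
Contribution of white-coated: (59 − 81)² / 81 = 5.9753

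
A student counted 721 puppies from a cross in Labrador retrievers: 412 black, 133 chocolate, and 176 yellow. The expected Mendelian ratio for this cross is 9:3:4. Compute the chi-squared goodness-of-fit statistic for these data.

0.238

Under the 9:3:4 hypothesis (Σ ratio = 16, N = 721):
  black: 721 × 9/16 = 405.5625
  chocolate: 721 × 3/16 = 135.1875
  yellow: 721 × 4/16 = 180.25
χ² = Σ (O − E)² / E
  black: (412 − 405.5625)² / 405.5625 = 0.1022
  chocolate: (133 − 135.1875)² / 135.1875 = 0.0354
  yellow: (176 − 180.25)² / 180.25 = 0.1002
χ² = 0.1022 + 0.0354 + 0.1002 = 0.2378 ≈ 0.238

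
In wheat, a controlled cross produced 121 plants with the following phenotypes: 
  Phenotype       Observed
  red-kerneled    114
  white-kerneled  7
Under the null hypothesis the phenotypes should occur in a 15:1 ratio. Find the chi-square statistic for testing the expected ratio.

0.045

Total ratio parts = 16. Expected numbers out of 121:
  red-kerneled: 121 × 15/16 = 113.4375
  white-kerneled: 121 × 1/16 = 7.5625
χ² = Σ (O − E)² / E
  red-kerneled: (114 − 113.4375)² / 113.4375 = 0.0028
  white-kerneled: (7 − 7.5625)² / 7.5625 = 0.0418
χ² = 0.0028 + 0.0418 = 0.0446 ≈ 0.045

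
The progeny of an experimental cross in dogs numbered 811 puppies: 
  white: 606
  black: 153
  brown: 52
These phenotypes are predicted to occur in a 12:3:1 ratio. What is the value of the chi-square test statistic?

0.048

Expected counts for N = 811 under a 12:3:1 ratio (total parts = 16):
  white: 811 × 12/16 = 608.25
  black: 811 × 3/16 = 152.0625
  brown: 811 × 1/16 = 50.6875
χ² = Σ (O − E)² / E
  white: (606 − 608.25)² / 608.25 = 0.0083
  black: (153 − 152.0625)² / 152.0625 = 0.0058
  brown: (52 − 50.6875)² / 50.6875 = 0.0340
χ² = 0.0083 + 0.0058 + 0.0340 = 0.0481 ≈ 0.048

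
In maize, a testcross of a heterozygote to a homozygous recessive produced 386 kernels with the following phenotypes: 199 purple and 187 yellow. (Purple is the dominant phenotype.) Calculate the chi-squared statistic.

A testcross of a heterozygote (Aa × aa) gives a 1:1 phenotypic ratio.
Expected counts for N = 386 under a 1:1 ratio (total parts = 2):
  purple: 386 × 1/2 = 193
  yellow: 386 × 1/2 = 193
χ² = Σ (O − E)² / E
  purple: (199 − 193)² / 193 = 0.1865
  yellow: (187 − 193)² / 193 = 0.1865
χ² = 0.1865 + 0.1865 = 0.373

0.373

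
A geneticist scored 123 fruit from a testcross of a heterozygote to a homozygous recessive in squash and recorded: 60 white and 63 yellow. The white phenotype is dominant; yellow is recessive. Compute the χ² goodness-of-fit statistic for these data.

0.073

A testcross of a heterozygote (Aa × aa) gives a 1:1 phenotypic ratio.
Under the 1:1 hypothesis (Σ ratio = 2, N = 123):
  white: 123 × 1/2 = 61.5
  yellow: 123 × 1/2 = 61.5
χ² = Σ (O − E)² / E
  white: (60 − 61.5)² / 61.5 = 0.0366
  yellow: (63 − 61.5)² / 61.5 = 0.0366
χ² = 0.0366 + 0.0366 = 0.0732 ≈ 0.073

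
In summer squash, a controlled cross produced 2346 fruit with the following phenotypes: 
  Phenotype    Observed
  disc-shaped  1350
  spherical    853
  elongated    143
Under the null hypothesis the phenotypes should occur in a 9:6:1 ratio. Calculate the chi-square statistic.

1.602

The 9:6:1 ratio has 16 parts, so with N = 2346 the expected counts are:
  disc-shaped: 2346 × 9/16 = 1319.625
  spherical: 2346 × 6/16 = 879.75
  elongated: 2346 × 1/16 = 146.625
χ² = Σ (O − E)² / E
  disc-shaped: (1350 − 1319.625)² / 1319.625 = 0.6992
  spherical: (853 − 879.75)² / 879.75 = 0.8134
  elongated: (143 − 146.625)² / 146.625 = 0.0896
χ² = 0.6992 + 0.8134 + 0.0896 = 1.6022 ≈ 1.602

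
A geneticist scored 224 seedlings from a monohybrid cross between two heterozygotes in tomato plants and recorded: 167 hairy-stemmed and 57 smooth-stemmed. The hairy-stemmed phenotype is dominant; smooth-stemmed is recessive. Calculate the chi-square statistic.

For a monohybrid cross between heterozygotes with complete dominance, the expected phenotypic ratio is 3:1.
Total ratio parts = 4. Expected numbers out of 224:
  hairy-stemmed: 224 × 3/4 = 168
  smooth-stemmed: 224 × 1/4 = 56
χ² = Σ (O − E)² / E
  hairy-stemmed: (167 − 168)² / 168 = 0.0060
  smooth-stemmed: (57 − 56)² / 56 = 0.0179
χ² = 0.0060 + 0.0179 = 0.0239 ≈ 0.024

0.024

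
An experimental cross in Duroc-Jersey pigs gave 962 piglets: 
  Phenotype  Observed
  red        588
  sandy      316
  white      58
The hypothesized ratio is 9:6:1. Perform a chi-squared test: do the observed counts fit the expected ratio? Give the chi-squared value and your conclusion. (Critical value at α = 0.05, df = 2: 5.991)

The 9:6:1 ratio has 16 parts, so with N = 962 the expected counts are:
  red: 962 × 9/16 = 541.125
  sandy: 962 × 6/16 = 360.75
  white: 962 × 1/16 = 60.125
χ² = Σ (O − E)² / E
  red: (588 − 541.125)² / 541.125 = 4.0606
  sandy: (316 − 360.75)² / 360.75 = 5.5511
  white: (58 − 60.125)² / 60.125 = 0.0751
χ² = 4.0606 + 5.5511 + 0.0751 = 9.6868 ≈ 9.687
Degrees of freedom = 3 − 1 = 2; critical value at α = 0.05 is 5.991.
Since 9.687 > 5.991, we reject the null hypothesis — the data do not fit the 9:6:1 ratio.

9.687; not consistent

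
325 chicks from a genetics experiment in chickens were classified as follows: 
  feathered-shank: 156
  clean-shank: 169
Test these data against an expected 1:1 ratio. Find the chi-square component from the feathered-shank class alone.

The 1:1 ratio has 2 parts, so with N = 325 the expected counts are:
  feathered-shank: 325 × 1/2 = 162.5
  clean-shank: 325 × 1/2 = 162.5
Contribution of feathered-shank: (156 − 162.5)² / 162.5 = 0.2600

0.260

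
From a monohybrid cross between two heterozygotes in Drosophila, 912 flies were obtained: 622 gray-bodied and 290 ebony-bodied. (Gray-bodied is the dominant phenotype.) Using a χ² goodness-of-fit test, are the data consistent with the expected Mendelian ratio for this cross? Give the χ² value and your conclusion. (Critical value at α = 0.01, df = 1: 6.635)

For a monohybrid cross between heterozygotes with complete dominance, the expected phenotypic ratio is 3:1.
Total ratio parts = 4. Expected numbers out of 912:
  gray-bodied: 912 × 3/4 = 684
  ebony-bodied: 912 × 1/4 = 228
χ² = Σ (O − E)² / E
  gray-bodied: (622 − 684)² / 684 = 5.6199
  ebony-bodied: (290 − 228)² / 228 = 16.8596
χ² = 5.6199 + 16.8596 = 22.4795 ≈ 22.480
Degrees of freedom = 2 − 1 = 1; critical value at α = 0.01 is 6.635.
Since 22.480 > 6.635, we reject the null hypothesis — the data do not fit the 3:1 ratio.

22.480; not consistent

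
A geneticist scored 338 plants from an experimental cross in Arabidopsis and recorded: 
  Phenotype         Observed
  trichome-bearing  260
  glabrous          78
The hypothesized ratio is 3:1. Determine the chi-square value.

The 3:1 ratio has 4 parts, so with N = 338 the expected counts are:
  trichome-bearing: 338 × 3/4 = 253.5
  glabrous: 338 × 1/4 = 84.5
χ² = Σ (O − E)² / E
  trichome-bearing: (260 − 253.5)² / 253.5 = 0.1667
  glabrous: (78 − 84.5)² / 84.5 = 0.5000
χ² = 0.1667 + 0.5000 = 0.6667 ≈ 0.667

0.667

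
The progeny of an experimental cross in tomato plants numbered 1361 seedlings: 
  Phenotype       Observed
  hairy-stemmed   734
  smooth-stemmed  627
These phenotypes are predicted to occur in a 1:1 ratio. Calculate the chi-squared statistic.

Under the 1:1 hypothesis (Σ ratio = 2, N = 1361):
  hairy-stemmed: 1361 × 1/2 = 680.5
  smooth-stemmed: 1361 × 1/2 = 680.5
χ² = Σ (O − E)² / E
  hairy-stemmed: (734 − 680.5)² / 680.5 = 4.2061
  smooth-stemmed: (627 − 680.5)² / 680.5 = 4.2061
χ² = 4.2061 + 4.2061 = 8.4122 ≈ 8.412

8.412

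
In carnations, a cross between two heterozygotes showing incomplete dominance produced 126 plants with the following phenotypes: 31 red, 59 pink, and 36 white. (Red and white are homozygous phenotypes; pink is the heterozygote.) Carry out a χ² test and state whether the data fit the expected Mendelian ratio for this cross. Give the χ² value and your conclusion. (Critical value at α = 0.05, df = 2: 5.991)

With incomplete dominance, a heterozygote × heterozygote cross gives a 1:2:1 phenotypic ratio.
The 1:2:1 ratio has 4 parts, so with N = 126 the expected counts are:
  red: 126 × 1/4 = 31.5
  pink: 126 × 2/4 = 63
  white: 126 × 1/4 = 31.5
χ² = Σ (O − E)² / E
  red: (31 − 31.5)² / 31.5 = 0.0079
  pink: (59 − 63)² / 63 = 0.2540
  white: (36 − 31.5)² / 31.5 = 0.6429
χ² = 0.0079 + 0.2540 + 0.6429 = 0.9048 ≈ 0.905
Degrees of freedom = 3 − 1 = 2; critical value at α = 0.05 is 5.991.
Since 0.905 < 5.991, we fail to reject the null hypothesis — the data are consistent with the 1:2:1 ratio.

0.905; consistent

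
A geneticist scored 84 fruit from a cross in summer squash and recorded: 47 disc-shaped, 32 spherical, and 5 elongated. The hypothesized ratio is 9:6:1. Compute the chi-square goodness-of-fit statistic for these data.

The 9:6:1 ratio has 16 parts, so with N = 84 the expected counts are:
  disc-shaped: 84 × 9/16 = 47.25
  spherical: 84 × 6/16 = 31.5
  elongated: 84 × 1/16 = 5.25
χ² = Σ (O − E)² / E
  disc-shaped: (47 − 47.25)² / 47.25 = 0.0013
  spherical: (32 − 31.5)² / 31.5 = 0.0079
  elongated: (5 − 5.25)² / 5.25 = 0.0119
χ² = 0.0013 + 0.0079 + 0.0119 = 0.0211 ≈ 0.021

0.021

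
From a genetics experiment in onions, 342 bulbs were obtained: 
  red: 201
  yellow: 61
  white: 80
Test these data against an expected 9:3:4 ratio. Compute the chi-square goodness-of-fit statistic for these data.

0.893

Under the 9:3:4 hypothesis (Σ ratio = 16, N = 342):
  red: 342 × 9/16 = 192.375
  yellow: 342 × 3/16 = 64.125
  white: 342 × 4/16 = 85.5
χ² = Σ (O − E)² / E
  red: (201 − 192.375)² / 192.375 = 0.3867
  yellow: (61 − 64.125)² / 64.125 = 0.1523
  white: (80 − 85.5)² / 85.5 = 0.3538
χ² = 0.3867 + 0.1523 + 0.3538 = 0.8928 ≈ 0.893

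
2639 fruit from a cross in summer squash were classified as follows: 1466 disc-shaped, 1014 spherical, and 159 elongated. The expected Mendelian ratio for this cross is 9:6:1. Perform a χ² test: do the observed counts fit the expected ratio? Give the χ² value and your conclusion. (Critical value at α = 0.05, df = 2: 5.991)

1.043; consistent

Total ratio parts = 16. Expected numbers out of 2639:
  disc-shaped: 2639 × 9/16 = 1484.4375
  spherical: 2639 × 6/16 = 989.625
  elongated: 2639 × 1/16 = 164.9375
χ² = Σ (O − E)² / E
  disc-shaped: (1466 − 1484.4375)² / 1484.4375 = 0.2290
  spherical: (1014 − 989.625)² / 989.625 = 0.6004
  elongated: (159 − 164.9375)² / 164.9375 = 0.2137
χ² = 0.2290 + 0.6004 + 0.2137 = 1.0431 ≈ 1.043
Degrees of freedom = 3 − 1 = 2; critical value at α = 0.05 is 5.991.
Since 1.043 < 5.991, we fail to reject the null hypothesis — the data are consistent with the 9:6:1 ratio.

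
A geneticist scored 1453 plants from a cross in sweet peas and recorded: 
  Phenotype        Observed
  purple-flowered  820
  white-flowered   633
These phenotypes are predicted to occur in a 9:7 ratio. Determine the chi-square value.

0.020

Under the 9:7 hypothesis (Σ ratio = 16, N = 1453):
  purple-flowered: 1453 × 9/16 = 817.3125
  white-flowered: 1453 × 7/16 = 635.6875
χ² = Σ (O − E)² / E
  purple-flowered: (820 − 817.3125)² / 817.3125 = 0.0088
  white-flowered: (633 − 635.6875)² / 635.6875 = 0.0114
χ² = 0.0088 + 0.0114 = 0.0202 ≈ 0.020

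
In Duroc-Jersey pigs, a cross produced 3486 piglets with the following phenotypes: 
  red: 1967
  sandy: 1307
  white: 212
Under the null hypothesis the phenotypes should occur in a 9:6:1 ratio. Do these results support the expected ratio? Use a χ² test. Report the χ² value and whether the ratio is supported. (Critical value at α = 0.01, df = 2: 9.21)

0.178; consistent

Under the 9:6:1 hypothesis (Σ ratio = 16, N = 3486):
  red: 3486 × 9/16 = 1960.875
  sandy: 3486 × 6/16 = 1307.25
  white: 3486 × 1/16 = 217.875
χ² = Σ (O − E)² / E
  red: (1967 − 1960.875)² / 1960.875 = 0.0191
  sandy: (1307 − 1307.25)² / 1307.25 = 0.0000
  white: (212 − 217.875)² / 217.875 = 0.1584
χ² = 0.0191 + 0.0000 + 0.1584 = 0.1775 ≈ 0.178
Degrees of freedom = 3 − 1 = 2; critical value at α = 0.01 is 9.21.
Since 0.178 < 9.21, we fail to reject the null hypothesis — the data are consistent with the 9:6:1 ratio.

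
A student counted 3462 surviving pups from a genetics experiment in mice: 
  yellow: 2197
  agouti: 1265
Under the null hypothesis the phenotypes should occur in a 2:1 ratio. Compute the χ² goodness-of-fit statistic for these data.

Under the 2:1 hypothesis (Σ ratio = 3, N = 3462):
  yellow: 3462 × 2/3 = 2308
  agouti: 3462 × 1/3 = 1154
χ² = Σ (O − E)² / E
  yellow: (2197 − 2308)² / 2308 = 5.3384
  agouti: (1265 − 1154)² / 1154 = 10.6768
χ² = 5.3384 + 10.6768 = 16.0152 ≈ 16.015

16.015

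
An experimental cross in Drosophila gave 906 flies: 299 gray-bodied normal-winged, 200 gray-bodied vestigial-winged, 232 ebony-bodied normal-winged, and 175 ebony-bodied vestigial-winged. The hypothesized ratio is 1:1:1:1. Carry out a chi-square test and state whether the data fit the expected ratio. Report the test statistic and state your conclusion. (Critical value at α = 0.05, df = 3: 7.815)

Expected counts for N = 906 under a 1:1:1:1 ratio (total parts = 4):
  gray-bodied normal-winged: 906 × 1/4 = 226.5
  gray-bodied vestigial-winged: 906 × 1/4 = 226.5
  ebony-bodied normal-winged: 906 × 1/4 = 226.5
  ebony-bodied vestigial-winged: 906 × 1/4 = 226.5
χ² = Σ (O − E)² / E
  gray-bodied normal-winged: (299 − 226.5)² / 226.5 = 23.2064
  gray-bodied vestigial-winged: (200 − 226.5)² / 226.5 = 3.1004
  ebony-bodied normal-winged: (232 − 226.5)² / 226.5 = 0.1336
  ebony-bodied vestigial-winged: (175 − 226.5)² / 226.5 = 11.7097
χ² = 23.2064 + 3.1004 + 0.1336 + 11.7097 = 38.1501 ≈ 38.150
Degrees of freedom = 4 − 1 = 3; critical value at α = 0.05 is 7.815.
Since 38.150 > 7.815, we reject the null hypothesis — the data do not fit the 1:1:1:1 ratio.

38.150; not consistent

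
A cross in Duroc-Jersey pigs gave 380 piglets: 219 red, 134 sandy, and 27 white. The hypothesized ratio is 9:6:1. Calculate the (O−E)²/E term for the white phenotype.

0.445

Expected counts for N = 380 under a 9:6:1 ratio (total parts = 16):
  red: 380 × 9/16 = 213.75
  sandy: 380 × 6/16 = 142.5
  white: 380 × 1/16 = 23.75
Contribution of white: (27 − 23.75)² / 23.75 = 0.4447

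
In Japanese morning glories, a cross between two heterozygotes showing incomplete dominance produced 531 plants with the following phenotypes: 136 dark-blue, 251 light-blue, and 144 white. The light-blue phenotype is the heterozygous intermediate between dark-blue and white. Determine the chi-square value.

With incomplete dominance, a heterozygote × heterozygote cross gives a 1:2:1 phenotypic ratio.
The 1:2:1 ratio has 4 parts, so with N = 531 the expected counts are:
  dark-blue: 531 × 1/4 = 132.75
  light-blue: 531 × 2/4 = 265.5
  white: 531 × 1/4 = 132.75
χ² = Σ (O − E)² / E
  dark-blue: (136 − 132.75)² / 132.75 = 0.0796
  light-blue: (251 − 265.5)² / 265.5 = 0.7919
  white: (144 − 132.75)² / 132.75 = 0.9534
χ² = 0.0796 + 0.7919 + 0.9534 = 1.8249 ≈ 1.825

1.825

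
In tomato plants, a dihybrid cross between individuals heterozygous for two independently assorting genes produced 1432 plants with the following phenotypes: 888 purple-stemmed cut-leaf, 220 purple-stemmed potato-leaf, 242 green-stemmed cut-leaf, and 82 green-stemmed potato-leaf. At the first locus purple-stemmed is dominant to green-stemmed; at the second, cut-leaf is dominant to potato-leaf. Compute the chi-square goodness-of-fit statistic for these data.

20.454

A dihybrid F₂ with independent assortment and complete dominance at both loci gives a 9:3:3:1 phenotypic ratio.
Expected counts for N = 1432 under a 9:3:3:1 ratio (total parts = 16):
  purple-stemmed cut-leaf: 1432 × 9/16 = 805.5
  purple-stemmed potato-leaf: 1432 × 3/16 = 268.5
  green-stemmed cut-leaf: 1432 × 3/16 = 268.5
  green-stemmed potato-leaf: 1432 × 1/16 = 89.5
χ² = Σ (O − E)² / E
  purple-stemmed cut-leaf: (888 − 805.5)² / 805.5 = 8.4497
  purple-stemmed potato-leaf: (220 − 268.5)² / 268.5 = 8.7607
  green-stemmed cut-leaf: (242 − 268.5)² / 268.5 = 2.6155
  green-stemmed potato-leaf: (82 − 89.5)² / 89.5 = 0.6285
χ² = 8.4497 + 8.7607 + 2.6155 + 0.6285 = 20.4544 ≈ 20.454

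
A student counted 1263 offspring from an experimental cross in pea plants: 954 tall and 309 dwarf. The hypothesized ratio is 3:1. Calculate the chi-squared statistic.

0.192

The 3:1 ratio has 4 parts, so with N = 1263 the expected counts are:
  tall: 1263 × 3/4 = 947.25
  dwarf: 1263 × 1/4 = 315.75
χ² = Σ (O − E)² / E
  tall: (954 − 947.25)² / 947.25 = 0.0481
  dwarf: (309 − 315.75)² / 315.75 = 0.1443
χ² = 0.0481 + 0.1443 = 0.1924 ≈ 0.192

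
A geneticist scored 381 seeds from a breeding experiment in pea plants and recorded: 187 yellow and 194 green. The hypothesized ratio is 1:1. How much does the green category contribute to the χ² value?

0.064

Total ratio parts = 2. Expected numbers out of 381:
  yellow: 381 × 1/2 = 190.5
  green: 381 × 1/2 = 190.5
Contribution of green: (194 − 190.5)² / 190.5 = 0.0643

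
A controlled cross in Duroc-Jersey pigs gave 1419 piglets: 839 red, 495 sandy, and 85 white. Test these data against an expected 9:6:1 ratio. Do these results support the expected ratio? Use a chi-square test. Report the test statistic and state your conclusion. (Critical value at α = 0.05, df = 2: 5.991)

4.830; consistent

Expected counts for N = 1419 under a 9:6:1 ratio (total parts = 16):
  red: 1419 × 9/16 = 798.1875
  sandy: 1419 × 6/16 = 532.125
  white: 1419 × 1/16 = 88.6875
χ² = Σ (O − E)² / E
  red: (839 − 798.1875)² / 798.1875 = 2.0868
  sandy: (495 − 532.125)² / 532.125 = 2.5901
  white: (85 − 88.6875)² / 88.6875 = 0.1533
χ² = 2.0868 + 2.5901 + 0.1533 = 4.8302 ≈ 4.830
Degrees of freedom = 3 − 1 = 2; critical value at α = 0.05 is 5.991.
Since 4.830 < 5.991, we fail to reject the null hypothesis — the data are consistent with the 9:6:1 ratio.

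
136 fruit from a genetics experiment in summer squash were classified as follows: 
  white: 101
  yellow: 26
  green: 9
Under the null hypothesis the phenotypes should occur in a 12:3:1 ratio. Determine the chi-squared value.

0.049

Expected counts for N = 136 under a 12:3:1 ratio (total parts = 16):
  white: 136 × 12/16 = 102
  yellow: 136 × 3/16 = 25.5
  green: 136 × 1/16 = 8.5
χ² = Σ (O − E)² / E
  white: (101 − 102)² / 102 = 0.0098
  yellow: (26 − 25.5)² / 25.5 = 0.0098
  green: (9 − 8.5)² / 8.5 = 0.0294
χ² = 0.0098 + 0.0098 + 0.0294 = 0.049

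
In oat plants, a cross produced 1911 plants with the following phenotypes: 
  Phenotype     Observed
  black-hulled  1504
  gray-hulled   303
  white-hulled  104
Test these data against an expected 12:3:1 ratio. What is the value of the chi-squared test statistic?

14.026

The 12:3:1 ratio has 16 parts, so with N = 1911 the expected counts are:
  black-hulled: 1911 × 12/16 = 1433.25
  gray-hulled: 1911 × 3/16 = 358.3125
  white-hulled: 1911 × 1/16 = 119.4375
χ² = Σ (O − E)² / E
  black-hulled: (1504 − 1433.25)² / 1433.25 = 3.4925
  gray-hulled: (303 − 358.3125)² / 358.3125 = 8.5386
  white-hulled: (104 − 119.4375)² / 119.4375 = 1.9953
χ² = 3.4925 + 8.5386 + 1.9953 = 14.0264 ≈ 14.026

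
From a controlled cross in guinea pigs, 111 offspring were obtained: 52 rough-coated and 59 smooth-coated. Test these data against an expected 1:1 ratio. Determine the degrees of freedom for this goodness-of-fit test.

1

A goodness-of-fit test with 2 phenotype classes has df = 2 − 1 = 1.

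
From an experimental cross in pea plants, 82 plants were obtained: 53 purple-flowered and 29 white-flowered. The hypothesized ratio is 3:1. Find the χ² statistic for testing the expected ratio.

4.699

Total ratio parts = 4. Expected numbers out of 82:
  purple-flowered: 82 × 3/4 = 61.5
  white-flowered: 82 × 1/4 = 20.5
χ² = Σ (O − E)² / E
  purple-flowered: (53 − 61.5)² / 61.5 = 1.1748
  white-flowered: (29 − 20.5)² / 20.5 = 3.5244
χ² = 1.1748 + 3.5244 = 4.6992 ≈ 4.699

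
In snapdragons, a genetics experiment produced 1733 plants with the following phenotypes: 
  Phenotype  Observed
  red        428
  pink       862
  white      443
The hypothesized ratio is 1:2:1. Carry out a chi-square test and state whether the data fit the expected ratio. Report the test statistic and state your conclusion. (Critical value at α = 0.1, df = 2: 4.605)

0.306; consistent

The 1:2:1 ratio has 4 parts, so with N = 1733 the expected counts are:
  red: 1733 × 1/4 = 433.25
  pink: 1733 × 2/4 = 866.5
  white: 1733 × 1/4 = 433.25
χ² = Σ (O − E)² / E
  red: (428 − 433.25)² / 433.25 = 0.0636
  pink: (862 − 866.5)² / 866.5 = 0.0234
  white: (443 − 433.25)² / 433.25 = 0.2194
χ² = 0.0636 + 0.0234 + 0.2194 = 0.3064 ≈ 0.306
Degrees of freedom = 3 − 1 = 2; critical value at α = 0.1 is 4.605.
Since 0.306 < 4.605, we fail to reject the null hypothesis — the data are consistent with the 1:2:1 ratio.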